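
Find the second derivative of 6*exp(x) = 6*exp(x)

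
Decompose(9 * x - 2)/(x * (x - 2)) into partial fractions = 8/(x - 2) + 1/x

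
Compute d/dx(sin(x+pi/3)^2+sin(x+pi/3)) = cos(x + pi/3) + cos(2*x + pi/6)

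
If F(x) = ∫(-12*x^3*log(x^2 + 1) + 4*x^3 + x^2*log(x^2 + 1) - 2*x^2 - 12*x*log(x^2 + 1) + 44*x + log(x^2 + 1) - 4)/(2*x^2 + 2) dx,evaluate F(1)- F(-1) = -4 + log(2)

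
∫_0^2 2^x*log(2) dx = 3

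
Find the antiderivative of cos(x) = sin(x) + C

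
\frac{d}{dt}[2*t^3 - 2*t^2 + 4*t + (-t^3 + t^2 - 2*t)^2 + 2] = 6*t^5 - 10*t^4 + 20*t^3 - 6*t^2 + 4*t + 4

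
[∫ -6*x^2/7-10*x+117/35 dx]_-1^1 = 214/35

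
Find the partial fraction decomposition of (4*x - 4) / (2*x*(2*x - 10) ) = 4/(5*(x - 5)) + 1/(5*x)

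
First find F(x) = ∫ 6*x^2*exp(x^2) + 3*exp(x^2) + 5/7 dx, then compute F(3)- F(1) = -3*E + 10/7 + 9*exp(9)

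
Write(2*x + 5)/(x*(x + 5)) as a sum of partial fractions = 1/(x + 5) + 1/x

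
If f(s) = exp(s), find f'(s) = exp(s)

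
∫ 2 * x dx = x^2 + C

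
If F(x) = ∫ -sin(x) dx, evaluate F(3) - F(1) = cos(3) - cos(1)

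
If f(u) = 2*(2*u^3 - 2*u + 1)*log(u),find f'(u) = (12*u^3*log(u) + 4*u^3 - 4*u*log(u) - 4*u + 2)/u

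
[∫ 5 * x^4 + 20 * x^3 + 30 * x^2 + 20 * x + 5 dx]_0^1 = 31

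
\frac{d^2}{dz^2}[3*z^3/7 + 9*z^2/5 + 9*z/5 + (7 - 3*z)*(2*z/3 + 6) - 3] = 18*z/7 - 2/5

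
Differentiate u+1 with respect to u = 1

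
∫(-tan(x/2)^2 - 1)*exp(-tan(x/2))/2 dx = exp(-tan(x/2)) + C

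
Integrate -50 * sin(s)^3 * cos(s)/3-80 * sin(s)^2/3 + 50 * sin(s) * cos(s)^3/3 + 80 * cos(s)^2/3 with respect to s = 25*(sin(2*s) + 2)^2/12 + 5*sin(2*s) + C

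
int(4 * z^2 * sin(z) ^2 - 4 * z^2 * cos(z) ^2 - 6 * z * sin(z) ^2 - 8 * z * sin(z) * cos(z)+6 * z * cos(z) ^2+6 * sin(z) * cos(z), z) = -z*(2*z - 3)*sin(2*z) - atan(1/(2*z^3 + 5*z^2 - 6*z - 6)) - atan(2*z^3 + 5*z^2 - 6*z - 6) + C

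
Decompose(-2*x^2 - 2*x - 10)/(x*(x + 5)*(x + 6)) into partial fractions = -35/(3*(x + 6)) + 10/(x + 5) - 1/(3*x)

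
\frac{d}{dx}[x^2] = 2*x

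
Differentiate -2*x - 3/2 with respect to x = -2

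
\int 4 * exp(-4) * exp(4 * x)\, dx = exp(4*x - 4) + C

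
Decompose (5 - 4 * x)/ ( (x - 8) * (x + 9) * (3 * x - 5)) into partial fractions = 15/(608*(3*x - 5)) + 41/(544*(x + 9)) - 27/(323*(x - 8))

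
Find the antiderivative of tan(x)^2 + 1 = tan(x) + C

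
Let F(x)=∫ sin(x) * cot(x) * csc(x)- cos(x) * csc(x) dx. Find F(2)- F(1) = 0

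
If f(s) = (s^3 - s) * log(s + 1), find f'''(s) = (6*s^2*log(s + 1) + 11*s^2 + 12*s*log(s + 1) + 16*s + 6*log(s + 1) + 3)/(s^2 + 2*s + 1)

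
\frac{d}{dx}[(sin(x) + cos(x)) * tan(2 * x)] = sqrt(2)*(2*sin(x + pi/4)/cos(2*x)^2 + cos(x + pi/4)*tan(2*x))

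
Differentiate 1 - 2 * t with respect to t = -2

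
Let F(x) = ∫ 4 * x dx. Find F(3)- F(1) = 16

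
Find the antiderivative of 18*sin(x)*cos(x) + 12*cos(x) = (3*sin(x) + 2)^2 + C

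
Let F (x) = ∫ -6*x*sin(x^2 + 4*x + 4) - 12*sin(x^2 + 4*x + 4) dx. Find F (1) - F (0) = 3*cos(9) - 3*cos(4)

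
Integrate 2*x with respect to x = x^2 + C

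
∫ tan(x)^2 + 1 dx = tan(x) + C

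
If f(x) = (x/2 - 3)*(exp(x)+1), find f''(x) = x*exp(x)/2 - 2*exp(x)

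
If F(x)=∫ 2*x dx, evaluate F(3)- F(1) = 8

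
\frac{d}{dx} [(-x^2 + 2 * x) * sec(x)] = (-x^2*sin(x)/cos(x) + 2*x*sin(x)/cos(x) - 2*x + 2)/cos(x)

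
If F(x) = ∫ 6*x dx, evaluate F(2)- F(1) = 9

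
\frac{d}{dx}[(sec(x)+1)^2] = 2*(1 + 1/cos(x))*sin(x)/cos(x)^2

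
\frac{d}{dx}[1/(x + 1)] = -1/(x^2 + 2*x + 1)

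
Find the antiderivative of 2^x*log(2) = 2^x + C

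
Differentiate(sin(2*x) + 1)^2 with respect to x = 2*sin(4*x) + 4*cos(2*x)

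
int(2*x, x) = x^2 + C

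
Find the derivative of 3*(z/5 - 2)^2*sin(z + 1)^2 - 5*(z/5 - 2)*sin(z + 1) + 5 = 3*z^2*sin(2*z + 2)/25 + 6*z*sin(z + 1)^2/25 - 12*z*sin(2*z + 2)/5 - z*cos(z + 1) - 12*sin(z + 1)^2/5 - sin(z + 1) + 12*sin(2*z + 2) + 10*cos(z + 1)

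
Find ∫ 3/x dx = 3*log(x) + C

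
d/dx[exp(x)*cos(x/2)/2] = (-sin(x/2) + 2*cos(x/2))*exp(x)/4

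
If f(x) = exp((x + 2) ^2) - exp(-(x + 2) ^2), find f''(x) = (4*x^2*exp(2*x^2 + 8*x + 8) - 4*x^2 + 16*x*exp(2*x^2 + 8*x + 8) - 16*x + 18*exp(2*x^2 + 8*x + 8) - 14)*exp(-x^2 - 4*x - 4)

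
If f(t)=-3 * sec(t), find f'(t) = -3*tan(t)*sec(t)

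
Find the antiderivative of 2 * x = x^2 + C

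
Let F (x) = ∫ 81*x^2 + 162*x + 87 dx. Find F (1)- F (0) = 195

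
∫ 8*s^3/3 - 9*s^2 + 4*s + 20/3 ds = 2*s^4/3 - 3*s^3 + 2*s^2 + 20*s/3 + C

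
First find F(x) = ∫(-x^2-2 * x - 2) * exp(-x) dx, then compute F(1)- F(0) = -6 + 11*exp(-1)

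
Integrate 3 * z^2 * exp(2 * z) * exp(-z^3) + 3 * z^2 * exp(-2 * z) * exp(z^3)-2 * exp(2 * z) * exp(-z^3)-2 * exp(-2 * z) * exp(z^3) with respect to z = 2*sinh(z*(z^2 - 2)) + C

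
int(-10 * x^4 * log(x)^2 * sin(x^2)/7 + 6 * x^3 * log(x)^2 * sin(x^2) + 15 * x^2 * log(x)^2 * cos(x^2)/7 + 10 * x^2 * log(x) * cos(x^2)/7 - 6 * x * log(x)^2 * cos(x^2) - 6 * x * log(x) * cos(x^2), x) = x^2*(5*x - 21)*log(x)^2*cos(x^2)/7 + C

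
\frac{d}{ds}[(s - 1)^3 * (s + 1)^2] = 5*s^4 - 4*s^3 - 6*s^2 + 4*s + 1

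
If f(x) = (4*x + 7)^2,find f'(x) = 32*x + 56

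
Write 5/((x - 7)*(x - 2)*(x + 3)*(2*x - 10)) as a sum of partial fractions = -1/(160*(x + 3)) + 1/(30*(x - 2)) - 5/(96*(x - 5)) + 1/(40*(x - 7))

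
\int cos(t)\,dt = sin(t) + C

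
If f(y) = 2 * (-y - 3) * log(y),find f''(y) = (6 - 2*y)/y^2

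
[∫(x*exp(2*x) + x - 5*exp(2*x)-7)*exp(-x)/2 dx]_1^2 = -2*exp(2) - 5*exp(-1)/2 + 2*exp(-2) + 5*E/2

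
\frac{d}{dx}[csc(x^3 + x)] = -(3*x^2 + 1)*cos(x*(x^2 + 1))/sin(x*(x^2 + 1))^2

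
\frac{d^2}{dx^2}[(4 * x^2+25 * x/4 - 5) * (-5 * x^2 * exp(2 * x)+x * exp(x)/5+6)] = -80*x^4*exp(2*x) - 445*x^3*exp(2*x) + 4*x^3*exp(x)/5 - 515*x^2*exp(2*x) + 121*x^2*exp(x)/20 + 25*x*exp(2*x)/2 + 44*x*exp(x)/5 + 50*exp(2*x) + exp(x)/2 + 48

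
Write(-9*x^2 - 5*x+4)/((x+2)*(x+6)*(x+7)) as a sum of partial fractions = -402/(5*(x + 7)) + 145/(2*(x + 6)) - 11/(10*(x + 2))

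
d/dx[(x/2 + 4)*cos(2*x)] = -x*sin(2*x) - 8*sin(2*x) + cos(2*x)/2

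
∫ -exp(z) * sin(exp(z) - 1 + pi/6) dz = cos(exp(z) - 1 + pi/6) + C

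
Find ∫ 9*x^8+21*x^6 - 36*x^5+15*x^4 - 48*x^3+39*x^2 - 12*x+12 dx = x^9 + 3*x^7 - 6*x^6 + 3*x^5 - 12*x^4 + 13*x^3 - 6*x^2 + 12*x + C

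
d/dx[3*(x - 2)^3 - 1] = 9*x^2 - 36*x + 36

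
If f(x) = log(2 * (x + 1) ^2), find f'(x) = 2/(x + 1)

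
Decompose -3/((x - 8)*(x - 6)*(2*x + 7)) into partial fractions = -12/(437*(2*x + 7)) + 3/(38*(x - 6)) - 3/(46*(x - 8))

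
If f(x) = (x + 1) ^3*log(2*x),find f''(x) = (6*x^3*log(x) + 6*x^3*log(2) + 5*x^3 + 6*x^2*log(x) + 6*x^2*log(2) + 9*x^2 + 3*x - 1)/x^2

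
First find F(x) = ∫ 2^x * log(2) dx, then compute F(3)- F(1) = 6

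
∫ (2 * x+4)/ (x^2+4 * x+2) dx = log((x + 2)^2 - 2) + C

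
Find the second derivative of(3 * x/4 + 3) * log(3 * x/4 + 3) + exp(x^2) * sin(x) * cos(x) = (8*x^3*exp(x^2)*sin(2*x) + 32*x^2*exp(x^2)*sin(2*x) + 16*x^2*exp(x^2)*cos(2*x) - 4*x*exp(x^2)*sin(2*x) + 64*x*exp(x^2)*cos(2*x) - 16*exp(x^2)*sin(2*x) + 3)/(4*x + 16)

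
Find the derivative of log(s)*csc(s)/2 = (-s*log(s)*cot(s)*csc(s) + csc(s))/(2*s)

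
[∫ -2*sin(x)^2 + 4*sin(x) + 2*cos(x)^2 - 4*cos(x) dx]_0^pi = 8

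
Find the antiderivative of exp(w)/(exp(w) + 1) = log(exp(w) + 1) + C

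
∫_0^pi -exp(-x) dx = -1 + exp(-pi)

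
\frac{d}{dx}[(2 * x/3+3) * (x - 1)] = 4*x/3 + 7/3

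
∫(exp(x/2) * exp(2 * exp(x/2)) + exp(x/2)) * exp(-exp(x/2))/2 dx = 2*sinh(exp(x/2)) + C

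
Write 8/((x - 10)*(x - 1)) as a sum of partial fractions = -8/(9*(x - 1)) + 8/(9*(x - 10))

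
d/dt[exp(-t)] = -exp(-t)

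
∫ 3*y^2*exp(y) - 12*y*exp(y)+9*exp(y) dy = 3*(y - 3)^2*exp(y) + C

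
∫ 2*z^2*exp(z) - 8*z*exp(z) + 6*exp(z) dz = 2*(z - 3)^2*exp(z) + C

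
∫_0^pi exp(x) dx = -1 + exp(pi)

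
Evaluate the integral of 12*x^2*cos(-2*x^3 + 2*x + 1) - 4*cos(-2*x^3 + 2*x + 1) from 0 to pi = 4*sin(pi^3)*cos(1 - pi^3)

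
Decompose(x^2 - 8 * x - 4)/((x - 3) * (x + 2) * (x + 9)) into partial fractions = 149/(84*(x + 9)) - 16/(35*(x + 2)) - 19/(60*(x - 3))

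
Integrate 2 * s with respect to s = s^2 + C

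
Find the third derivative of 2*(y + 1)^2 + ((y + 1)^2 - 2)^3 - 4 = 120*y^3 + 360*y^2 + 216*y - 24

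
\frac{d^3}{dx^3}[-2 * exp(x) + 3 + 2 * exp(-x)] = (-2*exp(2*x) - 2)*exp(-x)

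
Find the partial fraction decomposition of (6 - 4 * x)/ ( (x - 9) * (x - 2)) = 2/(7*(x - 2)) - 30/(7*(x - 9))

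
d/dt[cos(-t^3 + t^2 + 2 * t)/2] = (3*t^2/2 - t - 1)*sin(t*(-t^2 + t + 2))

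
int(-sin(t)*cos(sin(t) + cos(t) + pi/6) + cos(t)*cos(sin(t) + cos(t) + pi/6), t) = sin(sqrt(2)*sin(t + pi/4) + pi/6) + C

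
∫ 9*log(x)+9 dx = 9*x*log(x) + C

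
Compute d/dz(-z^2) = -2*z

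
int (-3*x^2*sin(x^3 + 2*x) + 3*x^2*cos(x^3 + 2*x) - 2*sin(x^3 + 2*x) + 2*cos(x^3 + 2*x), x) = sin(x*(x^2 + 2)) + cos(x*(x^2 + 2)) + C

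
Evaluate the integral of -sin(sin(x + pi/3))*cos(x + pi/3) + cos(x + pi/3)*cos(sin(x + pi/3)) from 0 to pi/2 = sqrt(2)*(-sin((pi + 2*sqrt(3))/4) + sin((2 + pi)/4))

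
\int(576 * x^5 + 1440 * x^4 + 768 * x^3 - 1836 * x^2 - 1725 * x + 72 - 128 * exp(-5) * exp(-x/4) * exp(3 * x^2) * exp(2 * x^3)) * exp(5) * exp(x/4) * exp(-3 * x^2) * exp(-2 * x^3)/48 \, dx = (-2*x^3 - 3*x^2 + x/4 + (144 - 32*x)*exp(2*x^3 + 3*x^2 - x/4 - 5)/12 + 5)*exp(-2*x^3 - 3*x^2 + x/4 + 5) + C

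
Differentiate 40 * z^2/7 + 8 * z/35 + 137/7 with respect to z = 80*z/7 + 8/35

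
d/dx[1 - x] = -1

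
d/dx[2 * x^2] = 4*x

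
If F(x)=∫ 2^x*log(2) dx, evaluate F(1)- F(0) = 1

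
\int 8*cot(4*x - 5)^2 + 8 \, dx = -2*cot(4*x - 5) + C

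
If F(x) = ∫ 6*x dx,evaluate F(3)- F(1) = 24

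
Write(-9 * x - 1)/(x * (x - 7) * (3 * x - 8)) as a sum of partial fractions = 225/(104*(3*x - 8)) - 64/(91*(x - 7)) - 1/(56*x)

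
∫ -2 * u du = -u^2 + C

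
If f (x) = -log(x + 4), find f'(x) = -1/(x + 4)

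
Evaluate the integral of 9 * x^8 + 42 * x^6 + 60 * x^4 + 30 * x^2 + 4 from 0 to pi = 4*pi + 2*pi^3 + (2*pi + pi^3)^3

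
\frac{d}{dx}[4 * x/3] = 4/3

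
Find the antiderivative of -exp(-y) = exp(-y) + C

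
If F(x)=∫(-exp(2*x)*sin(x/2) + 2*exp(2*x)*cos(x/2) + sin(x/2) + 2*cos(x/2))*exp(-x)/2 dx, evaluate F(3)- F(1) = (-E + exp(-1))*cos(1/2) + (-exp(-3) + exp(3))*cos(3/2)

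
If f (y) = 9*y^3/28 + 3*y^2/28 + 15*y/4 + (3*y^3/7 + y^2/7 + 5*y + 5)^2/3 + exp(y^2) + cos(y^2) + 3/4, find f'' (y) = 90*y^4/49 + 40*y^3/49 + 4*y^2*exp(y^2) - 4*y^2*cos(y^2) + 844*y^2/49 + 187*y/14 + 2*exp(y^2) - 2*sin(y^2) + 107/6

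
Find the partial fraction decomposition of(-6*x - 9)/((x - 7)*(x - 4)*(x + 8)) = 13/(60*(x + 8)) + 11/(12*(x - 4)) - 17/(15*(x - 7))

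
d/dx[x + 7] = 1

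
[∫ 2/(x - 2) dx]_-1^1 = -log(9)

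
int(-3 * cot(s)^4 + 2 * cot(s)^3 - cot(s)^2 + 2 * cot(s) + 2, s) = (cot(s)^2 - cot(s) - 2)*cot(s) + C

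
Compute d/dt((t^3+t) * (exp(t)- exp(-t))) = (t^3*exp(2*t) + t^3 + 3*t^2*exp(2*t) - 3*t^2 + t*exp(2*t) + t + exp(2*t) - 1)*exp(-t)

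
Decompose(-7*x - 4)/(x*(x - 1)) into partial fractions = -11/(x - 1) + 4/x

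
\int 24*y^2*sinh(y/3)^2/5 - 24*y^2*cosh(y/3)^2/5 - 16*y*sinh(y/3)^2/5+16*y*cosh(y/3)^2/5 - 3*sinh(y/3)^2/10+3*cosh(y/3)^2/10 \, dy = -8*y^3/5 + 8*y^2/5 + 3*y/10 + C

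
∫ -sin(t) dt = cos(t) + C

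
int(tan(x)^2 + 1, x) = tan(x) + C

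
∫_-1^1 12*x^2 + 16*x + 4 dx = 16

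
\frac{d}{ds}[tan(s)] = cos(s)^(-2)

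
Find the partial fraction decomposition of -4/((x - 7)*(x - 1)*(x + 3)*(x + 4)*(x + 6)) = -2/(273*(x + 6)) + 2/(55*(x + 4)) - 1/(30*(x + 3)) + 1/(210*(x - 1)) - 1/(2145*(x - 7))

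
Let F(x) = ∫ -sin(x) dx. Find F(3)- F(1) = cos(3) - cos(1)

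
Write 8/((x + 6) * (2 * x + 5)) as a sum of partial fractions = 16/(7*(2*x + 5)) - 8/(7*(x + 6))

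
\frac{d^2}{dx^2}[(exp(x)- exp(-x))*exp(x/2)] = (9*exp(5*x/2) - exp(x/2))*exp(-x)/4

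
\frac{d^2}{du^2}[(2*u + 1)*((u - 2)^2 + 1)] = 12*u - 14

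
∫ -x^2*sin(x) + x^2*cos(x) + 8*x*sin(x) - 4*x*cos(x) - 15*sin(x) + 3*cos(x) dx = sqrt(2)*(x - 3)^2*sin(x + pi/4) + C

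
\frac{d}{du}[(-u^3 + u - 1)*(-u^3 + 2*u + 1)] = 6*u^5 - 12*u^3 + 4*u - 1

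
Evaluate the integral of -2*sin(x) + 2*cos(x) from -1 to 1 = 4*sin(1)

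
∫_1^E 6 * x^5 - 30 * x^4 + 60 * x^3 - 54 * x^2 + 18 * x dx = -1 + (1 + (-1 + E)^3)^2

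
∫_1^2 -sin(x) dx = -cos(1) + cos(2)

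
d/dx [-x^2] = -2*x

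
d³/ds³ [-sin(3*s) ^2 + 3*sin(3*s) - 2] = 108*sin(6*s) - 81*cos(3*s)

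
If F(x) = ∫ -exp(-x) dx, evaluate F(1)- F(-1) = -E + exp(-1)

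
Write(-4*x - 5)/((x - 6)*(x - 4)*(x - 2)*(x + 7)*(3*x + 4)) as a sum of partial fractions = -27/(59840*(3*x + 4)) + 23/(21879*(x + 7)) - 13/(720*(x - 2)) + 21/(704*(x - 4)) - 29/(2288*(x - 6))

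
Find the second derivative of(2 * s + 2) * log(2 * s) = (2*s - 2)/s^2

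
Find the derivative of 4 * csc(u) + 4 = -4*cot(u)*csc(u)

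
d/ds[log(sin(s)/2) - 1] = 1/tan(s)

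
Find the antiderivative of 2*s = s^2 + C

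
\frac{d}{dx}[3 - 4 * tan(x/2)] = -2/cos(x/2)^2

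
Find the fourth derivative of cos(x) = cos(x)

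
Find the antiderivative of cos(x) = sin(x) + C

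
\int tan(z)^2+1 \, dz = tan(z) + C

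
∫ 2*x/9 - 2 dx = x^2/9 - 2*x + C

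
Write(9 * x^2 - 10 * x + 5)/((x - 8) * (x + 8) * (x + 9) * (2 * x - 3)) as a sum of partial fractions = -82/(5187*(2*x - 3)) - 824/(357*(x + 9)) + 661/(304*(x + 8)) + 501/(3536*(x - 8))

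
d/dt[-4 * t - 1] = -4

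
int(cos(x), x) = sin(x) + C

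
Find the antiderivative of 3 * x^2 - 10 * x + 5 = x^3 - 5*x^2 + 5*x + C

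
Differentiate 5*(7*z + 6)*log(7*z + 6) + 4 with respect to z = 35*log(7*z + 6) + 35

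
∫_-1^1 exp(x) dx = E - exp(-1)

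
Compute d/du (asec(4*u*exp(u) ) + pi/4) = (u + 1)*exp(-u)/(4*u^2*sqrt(1 - exp(-2*u)/(16*u^2)))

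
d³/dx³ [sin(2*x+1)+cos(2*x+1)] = 8*sin(2*x + 1) - 8*cos(2*x + 1)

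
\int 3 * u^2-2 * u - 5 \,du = u^3 - u^2 - 5*u + C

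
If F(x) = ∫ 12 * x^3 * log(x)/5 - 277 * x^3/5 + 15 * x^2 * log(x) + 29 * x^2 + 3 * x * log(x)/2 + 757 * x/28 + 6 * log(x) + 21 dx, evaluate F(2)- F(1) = -697/7 + 323*log(2)/5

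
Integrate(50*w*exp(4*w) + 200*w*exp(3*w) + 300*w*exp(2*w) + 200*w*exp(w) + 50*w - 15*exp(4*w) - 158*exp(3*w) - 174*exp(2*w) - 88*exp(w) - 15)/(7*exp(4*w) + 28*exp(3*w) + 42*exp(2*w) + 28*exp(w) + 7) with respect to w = (5*w*(5*w - 3)*(exp(w) + 1)^3 - 28*(exp(w) + 1)^2*exp(w) - 14*(2*exp(w) + 1)*exp(2*w))/(7*(exp(w) + 1)^3) + C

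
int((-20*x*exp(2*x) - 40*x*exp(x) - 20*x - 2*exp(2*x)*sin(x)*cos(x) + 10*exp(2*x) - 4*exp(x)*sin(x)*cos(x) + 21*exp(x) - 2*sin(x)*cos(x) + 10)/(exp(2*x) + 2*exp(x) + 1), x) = ((-exp(x) - 1)*(10*x^2 - 10*x + sin(x)^2 + 15) + exp(x))/(exp(x) + 1) + C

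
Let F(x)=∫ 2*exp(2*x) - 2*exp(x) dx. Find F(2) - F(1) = -(-1 + E)^2 + (-1 + exp(2))^2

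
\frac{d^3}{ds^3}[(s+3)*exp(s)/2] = s*exp(s)/2 + 3*exp(s)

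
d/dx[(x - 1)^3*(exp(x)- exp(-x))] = (x^3*exp(2*x) + x^3 - 6*x^2 - 3*x*exp(2*x) + 9*x + 2*exp(2*x) - 4)*exp(-x)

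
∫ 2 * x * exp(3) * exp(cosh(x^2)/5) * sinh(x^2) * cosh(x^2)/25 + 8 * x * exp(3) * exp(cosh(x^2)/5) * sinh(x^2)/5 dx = (cosh(x^2) + 15)*exp(cosh(x^2)/5 + 3)/5 + C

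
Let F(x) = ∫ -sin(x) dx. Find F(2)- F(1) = -cos(1) + cos(2)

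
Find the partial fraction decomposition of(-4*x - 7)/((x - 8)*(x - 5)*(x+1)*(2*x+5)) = -8/(315*(2*x + 5)) - 1/(54*(x + 1)) + 1/(10*(x - 5)) - 13/(189*(x - 8))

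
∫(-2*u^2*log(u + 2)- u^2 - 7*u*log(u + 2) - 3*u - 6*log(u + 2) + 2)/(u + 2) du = (-u^2 - 3*u + 2)*log(u + 2) + C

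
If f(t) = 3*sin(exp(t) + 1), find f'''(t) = 3*(-exp(2*t)*cos(exp(t) + 1) - 3*exp(t)*sin(exp(t) + 1) + cos(exp(t) + 1))*exp(t)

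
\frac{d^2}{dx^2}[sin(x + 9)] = -sin(x + 9)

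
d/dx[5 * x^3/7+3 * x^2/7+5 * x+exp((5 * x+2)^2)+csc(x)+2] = 15*x^2/7 + 50*x*exp(25*x^2 + 20*x + 4) + 6*x/7 + 20*exp(25*x^2 + 20*x + 4) - cot(x)*csc(x) + 5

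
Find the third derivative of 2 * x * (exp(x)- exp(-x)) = (2*x*exp(2*x) + 2*x + 6*exp(2*x) - 6)*exp(-x)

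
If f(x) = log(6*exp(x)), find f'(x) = 1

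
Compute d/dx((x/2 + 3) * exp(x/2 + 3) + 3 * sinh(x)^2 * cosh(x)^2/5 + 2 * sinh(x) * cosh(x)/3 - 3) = x*exp(3)*exp(x/2)/4 + 2*exp(3)*exp(x/2) + 3*sinh(4*x)/10 + 2*cosh(2*x)/3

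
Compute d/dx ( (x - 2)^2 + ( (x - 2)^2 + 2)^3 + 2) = 6*x^5 - 60*x^4 + 264*x^3 - 624*x^2 + 794*x - 436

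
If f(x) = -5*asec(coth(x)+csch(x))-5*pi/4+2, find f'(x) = 5*sqrt(2)/(2*(cosh(x) + 1)*sqrt(1/(cosh(x) + 1)))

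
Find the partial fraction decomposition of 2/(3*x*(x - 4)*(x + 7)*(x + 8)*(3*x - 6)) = 1/(4320*(x + 8)) - 2/(6237*(x + 7)) - 1/(1620*(x - 2)) + 1/(4752*(x - 4)) + 1/(2016*x)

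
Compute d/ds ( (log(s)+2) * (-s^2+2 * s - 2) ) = (-2*s^2*log(s) - 5*s^2 + 2*s*log(s) + 6*s - 2)/s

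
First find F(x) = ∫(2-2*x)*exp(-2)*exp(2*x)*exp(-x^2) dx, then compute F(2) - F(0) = 0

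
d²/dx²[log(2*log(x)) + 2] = (-log(x) - 1)/(x^2*log(x)^2)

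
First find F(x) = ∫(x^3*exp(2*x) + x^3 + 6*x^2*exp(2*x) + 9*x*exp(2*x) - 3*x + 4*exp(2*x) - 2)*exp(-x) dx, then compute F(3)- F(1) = -8*E - 64*exp(-3) + 8*exp(-1) + 64*exp(3)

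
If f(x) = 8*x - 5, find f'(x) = 8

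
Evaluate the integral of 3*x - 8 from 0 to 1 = -13/2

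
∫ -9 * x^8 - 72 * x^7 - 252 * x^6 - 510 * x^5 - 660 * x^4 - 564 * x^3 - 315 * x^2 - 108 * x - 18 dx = -x^9 - 9*x^8 - 36*x^7 - 85*x^6 - 132*x^5 - 141*x^4 - 105*x^3 - 54*x^2 - 18*x + C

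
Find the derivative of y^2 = 2*y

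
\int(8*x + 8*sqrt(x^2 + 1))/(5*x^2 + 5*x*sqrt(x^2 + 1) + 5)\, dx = 8*log(x + sqrt(x^2 + 1))/5 + C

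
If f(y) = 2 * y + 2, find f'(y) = 2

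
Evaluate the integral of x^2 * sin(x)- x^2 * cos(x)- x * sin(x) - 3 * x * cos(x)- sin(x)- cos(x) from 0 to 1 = -2*sin(1) - 2*cos(1)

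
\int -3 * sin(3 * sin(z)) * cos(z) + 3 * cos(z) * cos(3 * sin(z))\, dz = sqrt(2)*sin(3*sin(z) + pi/4) + C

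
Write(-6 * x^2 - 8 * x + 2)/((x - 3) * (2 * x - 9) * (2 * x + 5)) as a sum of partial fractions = -31/(154*(2*x + 5)) - 311/(42*(2*x - 9)) + 76/(33*(x - 3))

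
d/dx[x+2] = 1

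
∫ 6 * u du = 3*u^2 + C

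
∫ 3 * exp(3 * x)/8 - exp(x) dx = exp(3*x)/8 - exp(x) + C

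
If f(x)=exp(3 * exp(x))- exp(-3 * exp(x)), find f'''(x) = (27*exp(3*x) - 27*exp(2*x) + 3*exp(x) + 3*exp(x + 6*exp(x)) + 27*exp(2*x + 6*exp(x)) + 27*exp(3*x + 6*exp(x)))*exp(-3*exp(x))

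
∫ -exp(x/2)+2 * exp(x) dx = 2*(exp(x/2) - 1)*exp(x/2) + C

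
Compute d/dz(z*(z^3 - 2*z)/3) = 4*z^3/3 - 4*z/3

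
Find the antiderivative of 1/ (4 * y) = log(y)/4 + C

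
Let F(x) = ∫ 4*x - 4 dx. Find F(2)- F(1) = 2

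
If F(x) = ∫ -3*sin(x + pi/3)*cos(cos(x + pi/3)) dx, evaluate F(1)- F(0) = -3*sin(1/2) + 3*sin(cos(1 + pi/3))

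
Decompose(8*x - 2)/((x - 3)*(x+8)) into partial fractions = 6/(x + 8) + 2/(x - 3)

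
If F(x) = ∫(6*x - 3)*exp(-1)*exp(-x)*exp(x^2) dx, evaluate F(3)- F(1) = -3*exp(-1) + 3*exp(5)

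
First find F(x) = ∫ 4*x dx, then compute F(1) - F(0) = 2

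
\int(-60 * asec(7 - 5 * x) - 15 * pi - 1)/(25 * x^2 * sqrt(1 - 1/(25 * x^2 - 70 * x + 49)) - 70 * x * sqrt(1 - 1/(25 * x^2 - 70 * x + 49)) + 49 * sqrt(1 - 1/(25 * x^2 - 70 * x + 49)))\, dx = 3*(4*asec(7 - 5*x) + pi)^2/8 + asec(7 - 5*x)/5 + C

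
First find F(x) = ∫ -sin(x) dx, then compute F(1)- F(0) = -1 + cos(1)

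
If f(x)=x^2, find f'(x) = 2*x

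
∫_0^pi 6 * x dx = 3*pi^2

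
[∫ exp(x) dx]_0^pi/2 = -1 + exp(pi/2)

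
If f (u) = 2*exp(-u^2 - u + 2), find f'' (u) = (8*u^2 + 8*u - 2)*exp(-u^2 - u + 2)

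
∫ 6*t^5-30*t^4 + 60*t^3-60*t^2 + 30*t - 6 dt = t^6 - 6*t^5 + 15*t^4 - 20*t^3 + 15*t^2 - 6*t + C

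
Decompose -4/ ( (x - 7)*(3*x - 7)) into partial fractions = 6/(7*(3*x - 7)) - 2/(7*(x - 7))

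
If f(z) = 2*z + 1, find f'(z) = 2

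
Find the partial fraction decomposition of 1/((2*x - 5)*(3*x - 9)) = -2/(3*(2*x - 5)) + 1/(3*(x - 3))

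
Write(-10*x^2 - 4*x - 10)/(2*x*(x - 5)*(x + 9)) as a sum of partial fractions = -28/(9*(x + 9)) - 2/(x - 5) + 1/(9*x)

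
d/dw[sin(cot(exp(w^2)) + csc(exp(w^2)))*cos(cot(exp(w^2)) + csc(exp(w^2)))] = -4*w*(cos(exp(w^2)) + 1)*exp(w^2)*sin(pi/4 + 1/tan(exp(w^2)) + 1/sin(exp(w^2)))*cos(pi/4 + 1/tan(exp(w^2)) + 1/sin(exp(w^2)))/sin(exp(w^2))^2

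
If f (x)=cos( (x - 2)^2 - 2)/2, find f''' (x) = 4*x^3*sin(x^2 - 4*x + 2) - 24*x^2*sin(x^2 - 4*x + 2) + 48*x*sin(x^2 - 4*x + 2) - 6*x*cos(x^2 - 4*x + 2) - 32*sin(x^2 - 4*x + 2) + 12*cos(x^2 - 4*x + 2)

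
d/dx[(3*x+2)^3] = 81*x^2 + 108*x + 36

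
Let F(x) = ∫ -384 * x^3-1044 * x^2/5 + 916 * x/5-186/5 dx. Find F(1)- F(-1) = -1068/5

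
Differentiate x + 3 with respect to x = 1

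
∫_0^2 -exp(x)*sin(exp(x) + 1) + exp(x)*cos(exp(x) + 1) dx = sqrt(2)*(-sin(pi/4 + 2) + sin(pi/4 + 1 + exp(2)))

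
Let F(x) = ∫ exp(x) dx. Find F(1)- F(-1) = E - exp(-1)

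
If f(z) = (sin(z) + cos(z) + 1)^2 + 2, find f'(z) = 2*cos(2*z) + 2*sqrt(2)*cos(z + pi/4)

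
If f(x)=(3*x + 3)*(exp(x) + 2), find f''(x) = 3*x*exp(x) + 9*exp(x)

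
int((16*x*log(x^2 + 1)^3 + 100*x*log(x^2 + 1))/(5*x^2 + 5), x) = (2*log(x^2 + 1)^2 + 25)*log(x^2 + 1)^2/5 + C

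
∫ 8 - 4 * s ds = -2*s^2 + 8*s + C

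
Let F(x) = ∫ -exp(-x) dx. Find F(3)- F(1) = -exp(-1) + exp(-3)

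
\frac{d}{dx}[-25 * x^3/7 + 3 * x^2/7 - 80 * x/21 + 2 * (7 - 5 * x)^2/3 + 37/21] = -75*x^2/7 + 718*x/21 - 1060/21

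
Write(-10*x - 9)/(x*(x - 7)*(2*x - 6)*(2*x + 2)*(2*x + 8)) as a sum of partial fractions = 31/(7392*(x + 4)) - 1/(768*(x + 1)) + 13/(896*(x - 3)) - 79/(19712*(x - 7)) - 3/(224*x)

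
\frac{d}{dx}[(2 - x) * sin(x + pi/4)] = -x*cos(x + pi/4) - sin(x + pi/4) + 2*cos(x + pi/4)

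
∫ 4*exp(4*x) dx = exp(4*x) + C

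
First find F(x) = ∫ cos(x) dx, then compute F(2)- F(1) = -sin(1) + sin(2)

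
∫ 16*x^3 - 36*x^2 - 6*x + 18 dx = 4*x^4 - 12*x^3 - 3*x^2 + 18*x + C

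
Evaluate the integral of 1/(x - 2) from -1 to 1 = -log(3)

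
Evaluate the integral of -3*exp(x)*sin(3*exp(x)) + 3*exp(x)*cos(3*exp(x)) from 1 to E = sqrt(2)*(-sin(pi/4 + 3*E) + sin(pi/4 + 3*exp(E)))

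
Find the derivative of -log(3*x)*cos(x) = (x*log(x)*sin(x) + x*log(3)*sin(x) - cos(x))/x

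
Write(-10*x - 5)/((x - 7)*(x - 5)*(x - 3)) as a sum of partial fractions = -35/(8*(x - 3)) + 55/(4*(x - 5)) - 75/(8*(x - 7))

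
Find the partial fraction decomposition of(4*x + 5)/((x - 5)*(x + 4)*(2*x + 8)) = -25/(162*(x + 4)) + 11/(18*(x + 4)^2) + 25/(162*(x - 5))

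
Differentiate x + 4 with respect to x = 1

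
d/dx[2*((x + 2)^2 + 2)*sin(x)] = 2*x^2*cos(x) + 4*x*sin(x) + 8*x*cos(x) + 8*sin(x) + 12*cos(x)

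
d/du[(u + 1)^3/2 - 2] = 3*u^2/2 + 3*u + 3/2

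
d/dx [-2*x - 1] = -2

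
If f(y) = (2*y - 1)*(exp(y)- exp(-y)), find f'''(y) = (2*y*exp(2*y) + 2*y + 5*exp(2*y) - 7)*exp(-y)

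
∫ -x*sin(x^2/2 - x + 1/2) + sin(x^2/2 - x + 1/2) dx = cos((x - 1)^2/2) + C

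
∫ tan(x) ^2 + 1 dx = tan(x) + C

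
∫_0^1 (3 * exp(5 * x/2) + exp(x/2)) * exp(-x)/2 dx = (E - exp(-1))*exp(1/2)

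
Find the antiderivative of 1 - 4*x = -2*x^2 + x + C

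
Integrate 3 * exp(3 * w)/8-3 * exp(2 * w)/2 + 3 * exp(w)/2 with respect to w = (exp(w) - 2)^3/8 + C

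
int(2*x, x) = x^2 + C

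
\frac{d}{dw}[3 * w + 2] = 3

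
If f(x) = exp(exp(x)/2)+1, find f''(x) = exp(x + exp(x)/2)/2 + exp(2*x + exp(x)/2)/4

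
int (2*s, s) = s^2 + C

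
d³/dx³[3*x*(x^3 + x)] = 72*x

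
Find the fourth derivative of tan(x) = 24*tan(x)^5 + 40*tan(x)^3 + 16*tan(x)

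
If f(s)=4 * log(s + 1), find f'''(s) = 8/(s^3 + 3*s^2 + 3*s + 1)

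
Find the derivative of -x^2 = -2*x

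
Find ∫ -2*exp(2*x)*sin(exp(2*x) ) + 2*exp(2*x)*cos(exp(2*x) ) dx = sqrt(2)*sin(exp(2*x) + pi/4) + C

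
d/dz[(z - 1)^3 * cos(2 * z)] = (z - 1)^2*(-2*z*sin(2*z) + 2*sin(2*z) + 3*cos(2*z))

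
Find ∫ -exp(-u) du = exp(-u) + C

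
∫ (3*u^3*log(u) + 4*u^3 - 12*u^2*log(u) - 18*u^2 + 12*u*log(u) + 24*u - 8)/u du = (u - 2)^3*(log(u) + 1) + C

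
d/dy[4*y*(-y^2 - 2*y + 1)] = -12*y^2 - 16*y + 4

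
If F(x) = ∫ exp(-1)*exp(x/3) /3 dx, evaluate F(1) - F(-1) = -exp(-4/3) + exp(-2/3)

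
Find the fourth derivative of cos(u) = cos(u)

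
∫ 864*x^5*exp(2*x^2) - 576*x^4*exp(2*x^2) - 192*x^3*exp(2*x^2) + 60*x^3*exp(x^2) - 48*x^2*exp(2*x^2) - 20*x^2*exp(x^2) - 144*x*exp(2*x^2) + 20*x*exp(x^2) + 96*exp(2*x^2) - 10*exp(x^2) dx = (30*x^2 - 10*x + 24*(-3*x^2 + x + 2)^2*exp(x^2) - 20)*exp(x^2) + C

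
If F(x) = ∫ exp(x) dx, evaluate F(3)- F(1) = -E + exp(3)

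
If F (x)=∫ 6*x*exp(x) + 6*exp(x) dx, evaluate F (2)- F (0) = 12*exp(2)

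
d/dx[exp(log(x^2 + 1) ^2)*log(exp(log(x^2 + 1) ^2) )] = (4*x*exp(log(x^2 + 1)^2)*log(x^2 + 1)^3 + 4*x*exp(log(x^2 + 1)^2)*log(x^2 + 1))/(x^2 + 1)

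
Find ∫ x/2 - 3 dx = x^2/4 - 3*x + C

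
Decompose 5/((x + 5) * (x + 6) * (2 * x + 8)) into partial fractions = 5/(4*(x + 6)) - 5/(2*(x + 5)) + 5/(4*(x + 4))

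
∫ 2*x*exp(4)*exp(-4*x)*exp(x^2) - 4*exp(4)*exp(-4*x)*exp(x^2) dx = exp((x - 2)^2) + C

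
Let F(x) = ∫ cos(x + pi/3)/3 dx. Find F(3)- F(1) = -sin(1 + pi/3)/3 + sin(pi/3 + 3)/3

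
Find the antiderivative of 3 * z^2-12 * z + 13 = z^3 - 6*z^2 + 13*z + C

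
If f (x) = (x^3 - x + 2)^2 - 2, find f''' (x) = 120*x^3 - 48*x + 24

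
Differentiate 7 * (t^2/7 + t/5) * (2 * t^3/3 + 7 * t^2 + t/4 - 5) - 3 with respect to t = 10*t^4/3 + 476*t^3/15 + 603*t^2/20 - 93*t/10 - 7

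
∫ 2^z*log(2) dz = 2^z + C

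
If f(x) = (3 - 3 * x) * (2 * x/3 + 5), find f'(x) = -4*x - 13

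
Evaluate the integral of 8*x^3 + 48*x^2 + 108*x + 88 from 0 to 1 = 160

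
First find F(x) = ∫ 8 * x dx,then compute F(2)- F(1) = 12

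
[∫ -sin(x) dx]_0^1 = -1 + cos(1)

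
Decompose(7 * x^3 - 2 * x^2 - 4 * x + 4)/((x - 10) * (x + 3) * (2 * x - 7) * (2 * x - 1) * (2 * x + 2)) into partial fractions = 1/(252*(2*x - 1)) - 2125/(18252*(2*x - 7)) - 191/(4732*(x + 3)) + 1/(1188*(x + 1)) + 178/(1859*(x - 10))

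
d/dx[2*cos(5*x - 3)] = -10*sin(5*x - 3)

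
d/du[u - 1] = 1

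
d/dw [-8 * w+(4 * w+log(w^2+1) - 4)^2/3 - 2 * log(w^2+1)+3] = (32*w^3 + 8*w^2*log(w^2 + 1) - 40*w^2 + 4*w*log(w^2 + 1) + 4*w + 8*log(w^2 + 1) - 56)/(3*w^2 + 3)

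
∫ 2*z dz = z^2 + C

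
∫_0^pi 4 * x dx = 2*pi^2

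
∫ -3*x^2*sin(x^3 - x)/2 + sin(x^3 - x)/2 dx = cos(x^3 - x)/2 + C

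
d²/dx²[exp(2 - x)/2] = exp(2 - x)/2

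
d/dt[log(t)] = 1/t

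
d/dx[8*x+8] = 8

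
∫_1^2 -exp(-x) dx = -exp(-1) + exp(-2)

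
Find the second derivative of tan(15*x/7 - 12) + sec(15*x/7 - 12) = 450*tan(15*x/7 - 12)^3/49 + 450*tan(15*x/7 - 12)^2*sec(15*x/7 - 12)/49 + 450*tan(15*x/7 - 12)/49 + 225*sec(15*x/7 - 12)/49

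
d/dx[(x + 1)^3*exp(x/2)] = x^3*exp(x/2)/2 + 9*x^2*exp(x/2)/2 + 15*x*exp(x/2)/2 + 7*exp(x/2)/2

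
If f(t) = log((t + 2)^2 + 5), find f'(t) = (2*t + 4)/(t^2 + 4*t + 9)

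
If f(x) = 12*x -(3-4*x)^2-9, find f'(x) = 36 - 32*x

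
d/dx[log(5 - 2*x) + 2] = 2/(2*x - 5)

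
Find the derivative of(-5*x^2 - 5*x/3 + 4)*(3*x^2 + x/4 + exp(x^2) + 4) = -10*x^3*exp(x^2) - 60*x^3 - 10*x^2*exp(x^2)/3 - 75*x^2/4 - 2*x*exp(x^2) - 101*x/6 - 5*exp(x^2)/3 - 17/3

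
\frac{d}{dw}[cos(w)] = -sin(w)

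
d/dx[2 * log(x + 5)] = 2/(x + 5)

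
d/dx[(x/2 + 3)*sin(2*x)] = x*cos(2*x) + sin(2*x)/2 + 6*cos(2*x)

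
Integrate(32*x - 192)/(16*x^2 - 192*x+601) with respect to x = log(16*(x - 6)^2/25 + 1) + C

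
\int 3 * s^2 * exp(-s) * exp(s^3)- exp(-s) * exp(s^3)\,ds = exp(s*(s^2 - 1)) + C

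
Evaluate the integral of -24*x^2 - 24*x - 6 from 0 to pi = (-2*pi - 1)^3 + 1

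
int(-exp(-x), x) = exp(-x) + C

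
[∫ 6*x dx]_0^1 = 3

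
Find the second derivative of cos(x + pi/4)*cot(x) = -cos(x + pi/4)/tan(x) + 2*sin(x + pi/4)/sin(x)^2 + 2*cos(x)*cos(x + pi/4)/sin(x)^3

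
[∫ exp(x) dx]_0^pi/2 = -1 + exp(pi/2)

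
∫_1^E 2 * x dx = -1 + exp(2)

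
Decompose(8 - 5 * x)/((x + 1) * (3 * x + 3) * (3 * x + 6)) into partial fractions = 2/(x + 2) - 2/(x + 1) + 13/(9*(x + 1)^2)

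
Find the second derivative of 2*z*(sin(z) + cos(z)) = 2*sqrt(2)*(-z*sin(z + pi/4) + 2*cos(z + pi/4))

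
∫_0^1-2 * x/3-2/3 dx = -1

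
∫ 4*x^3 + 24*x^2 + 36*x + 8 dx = x^4 + 8*x^3 + 18*x^2 + 8*x + C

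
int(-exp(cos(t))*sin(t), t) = exp(cos(t)) + C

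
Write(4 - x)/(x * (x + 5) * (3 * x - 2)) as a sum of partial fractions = 15/(17*(3*x - 2)) + 9/(85*(x + 5)) - 2/(5*x)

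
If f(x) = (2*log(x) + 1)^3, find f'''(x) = (48*log(x)^2 - 96*log(x) - 12)/x^3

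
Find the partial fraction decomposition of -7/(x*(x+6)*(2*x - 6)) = -7/(108*(x + 6)) - 7/(54*(x - 3)) + 7/(36*x)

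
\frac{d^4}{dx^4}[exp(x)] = exp(x)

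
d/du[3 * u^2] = 6*u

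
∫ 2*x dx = x^2 + C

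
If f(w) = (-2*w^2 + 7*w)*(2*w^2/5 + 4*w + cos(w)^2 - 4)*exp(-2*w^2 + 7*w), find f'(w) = (16*w^5/5 + 76*w^4/5 + 4*w^3*cos(2*w) - 898*w^3/5 + 2*w^2*sin(2*w) - 21*w^2*cos(2*w) + 1637*w^2/5 - 7*w*sin(2*w) + 45*w*cos(2*w)/2 - 203*w/2 + 7*cos(2*w)/2 - 49/2)*exp(7*w)*exp(-2*w^2)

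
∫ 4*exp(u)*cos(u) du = 2*sqrt(2)*exp(u)*sin(u + pi/4) + C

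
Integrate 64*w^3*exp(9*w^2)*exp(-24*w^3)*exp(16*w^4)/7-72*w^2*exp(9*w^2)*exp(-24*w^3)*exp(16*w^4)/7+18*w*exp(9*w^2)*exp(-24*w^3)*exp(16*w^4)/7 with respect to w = exp(w^2*(4*w - 3)^2)/7 + C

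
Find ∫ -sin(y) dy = cos(y) + C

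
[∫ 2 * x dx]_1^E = -1 + exp(2)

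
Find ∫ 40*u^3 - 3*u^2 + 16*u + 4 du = 10*u^4 - u^3 + 8*u^2 + 4*u + C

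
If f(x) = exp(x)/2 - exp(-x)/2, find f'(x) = (exp(2*x) + 1)*exp(-x)/2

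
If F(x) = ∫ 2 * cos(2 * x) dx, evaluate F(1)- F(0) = sin(2)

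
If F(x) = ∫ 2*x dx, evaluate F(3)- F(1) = 8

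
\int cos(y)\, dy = sin(y) + C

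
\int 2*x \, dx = x^2 + C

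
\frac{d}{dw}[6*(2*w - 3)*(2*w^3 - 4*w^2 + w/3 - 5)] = 96*w^3 - 252*w^2 + 152*w - 66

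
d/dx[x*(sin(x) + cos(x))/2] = sqrt(2)*(x*cos(x + pi/4) + sin(x + pi/4))/2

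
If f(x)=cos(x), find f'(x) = -sin(x)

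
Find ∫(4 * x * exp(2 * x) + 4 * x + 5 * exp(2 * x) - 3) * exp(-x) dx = 2*(4*x + 1)*sinh(x) + C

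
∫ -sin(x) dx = cos(x) + C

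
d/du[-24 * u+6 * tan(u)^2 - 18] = 12*sin(u)/cos(u)^3 - 24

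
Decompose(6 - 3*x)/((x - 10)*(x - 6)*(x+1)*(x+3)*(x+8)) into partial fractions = 1/(294*(x + 8)) - 1/(78*(x + 3)) + 9/(1078*(x + 1)) + 1/(294*(x - 6)) - 1/(429*(x - 10))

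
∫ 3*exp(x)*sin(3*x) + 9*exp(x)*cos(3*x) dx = 3*exp(x)*sin(3*x) + C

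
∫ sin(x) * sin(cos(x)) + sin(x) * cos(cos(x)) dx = sqrt(2)*cos(cos(x) + pi/4) + C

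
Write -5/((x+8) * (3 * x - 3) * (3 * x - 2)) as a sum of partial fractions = 15/(26*(3*x - 2)) - 5/(702*(x + 8)) - 5/(27*(x - 1))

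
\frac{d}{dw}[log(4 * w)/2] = 1/(2*w)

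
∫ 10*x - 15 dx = 5*x^2 - 15*x + C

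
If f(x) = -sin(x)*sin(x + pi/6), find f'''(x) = 4*sin(2*x + pi/6)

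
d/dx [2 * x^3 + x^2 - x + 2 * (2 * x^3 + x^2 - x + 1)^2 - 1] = 48*x^5 + 40*x^4 - 24*x^3 + 18*x^2 + 14*x - 5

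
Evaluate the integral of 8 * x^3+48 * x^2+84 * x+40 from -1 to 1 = 112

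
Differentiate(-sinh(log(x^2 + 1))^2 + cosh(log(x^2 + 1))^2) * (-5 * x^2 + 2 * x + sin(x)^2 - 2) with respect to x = -10*x + sin(2*x) + 2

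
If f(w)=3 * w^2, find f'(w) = 6*w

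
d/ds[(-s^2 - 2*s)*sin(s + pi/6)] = -s^2*cos(s + pi/6) - 2*sqrt(2)*s*sin(s + 5*pi/12) - 2*sin(s + pi/6)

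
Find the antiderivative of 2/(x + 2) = 2*log(x + 2) + C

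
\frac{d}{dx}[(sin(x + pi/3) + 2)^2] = 4*cos(x + pi/3) + cos(2*x + pi/6)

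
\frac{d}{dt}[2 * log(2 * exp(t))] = 2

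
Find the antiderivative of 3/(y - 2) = 3*log(y - 2) + C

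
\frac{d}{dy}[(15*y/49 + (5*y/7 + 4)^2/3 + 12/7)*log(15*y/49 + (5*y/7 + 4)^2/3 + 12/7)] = 50*y*log(25*y^2 + 325*y + 1036)/147 - 50*y*log(147)/147 + 50*y/147 + 325*log(25*y^2 + 325*y + 1036)/147 - 325*log(147)/147 + 325/147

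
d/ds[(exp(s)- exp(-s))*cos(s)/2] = sqrt(2)*(exp(2*s)*cos(s + pi/4) + sin(s + pi/4))*exp(-s)/2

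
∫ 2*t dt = t^2 + C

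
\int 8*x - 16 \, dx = 4*x^2 - 16*x + C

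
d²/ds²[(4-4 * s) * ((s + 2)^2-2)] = -24*s - 24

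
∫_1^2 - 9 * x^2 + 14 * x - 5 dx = -5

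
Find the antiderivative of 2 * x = x^2 + C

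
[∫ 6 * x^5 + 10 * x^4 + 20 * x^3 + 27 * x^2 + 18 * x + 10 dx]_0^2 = 336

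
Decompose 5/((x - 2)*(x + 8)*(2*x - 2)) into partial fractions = 1/(36*(x + 8)) - 5/(18*(x - 1)) + 1/(4*(x - 2))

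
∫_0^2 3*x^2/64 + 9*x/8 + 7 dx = 131/8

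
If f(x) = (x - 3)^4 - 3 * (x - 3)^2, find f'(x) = 4*x^3 - 36*x^2 + 102*x - 90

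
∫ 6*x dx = 3*x^2 + C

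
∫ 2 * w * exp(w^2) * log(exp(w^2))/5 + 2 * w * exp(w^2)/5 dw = w^2*exp(w^2)/5 + C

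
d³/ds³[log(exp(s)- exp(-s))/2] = (4*exp(4*s) + 4*exp(2*s))/(exp(6*s) - 3*exp(4*s) + 3*exp(2*s) - 1)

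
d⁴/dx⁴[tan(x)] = 24*tan(x)^5 + 40*tan(x)^3 + 16*tan(x)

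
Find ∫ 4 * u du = 2*u^2 + C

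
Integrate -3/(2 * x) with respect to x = -3*log(x)/2 + C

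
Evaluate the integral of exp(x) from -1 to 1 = E - exp(-1)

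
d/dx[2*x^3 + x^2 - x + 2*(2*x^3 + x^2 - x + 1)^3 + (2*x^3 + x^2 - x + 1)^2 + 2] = 144*x^8 + 192*x^7 - 84*x^6 + 36*x^5 + 170*x^4 - 60*x^3 + 6*x^2 + 32*x - 9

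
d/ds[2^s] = 2^s*log(2)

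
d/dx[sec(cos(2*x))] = -2*sin(2*x)*tan(cos(2*x))*sec(cos(2*x))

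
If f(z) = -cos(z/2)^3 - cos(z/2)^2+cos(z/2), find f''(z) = -cos(z/2)/16 + cos(z)/2 + 9*cos(3*z/2)/16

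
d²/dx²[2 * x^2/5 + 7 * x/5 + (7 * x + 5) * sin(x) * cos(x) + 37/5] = -14*x*sin(2*x) - 10*sin(2*x) + 14*cos(2*x) + 4/5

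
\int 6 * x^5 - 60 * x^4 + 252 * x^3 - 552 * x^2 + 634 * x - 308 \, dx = x^6 - 12*x^5 + 63*x^4 - 184*x^3 + 317*x^2 - 308*x + C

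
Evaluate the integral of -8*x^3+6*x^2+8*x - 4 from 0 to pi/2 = (2 - pi)*(-pi + pi^3/8)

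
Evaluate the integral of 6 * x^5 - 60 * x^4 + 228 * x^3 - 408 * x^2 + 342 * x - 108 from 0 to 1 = -27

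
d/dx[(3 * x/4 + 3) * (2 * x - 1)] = 3*x + 21/4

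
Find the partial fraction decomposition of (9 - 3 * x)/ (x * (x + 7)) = -30/(7*(x + 7)) + 9/(7*x)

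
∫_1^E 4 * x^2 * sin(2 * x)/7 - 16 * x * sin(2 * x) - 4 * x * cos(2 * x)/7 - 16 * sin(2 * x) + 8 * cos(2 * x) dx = -110*cos(2)/7 + (-2*exp(2)/7 + 8 + 8*E)*cos(2*E)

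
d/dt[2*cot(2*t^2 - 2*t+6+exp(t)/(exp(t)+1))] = 2*(-4*t*exp(2*t) - 8*t*exp(t) - 4*t + 2*exp(2*t) + 3*exp(t) + 2)/((exp(2*t) + 2*exp(t) + 1)*sin(2*t^2 - 2*t + 6 + exp(t)/(exp(t) + 1))^2)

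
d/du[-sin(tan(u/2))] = -cos(tan(u/2))/(2*cos(u/2)^2)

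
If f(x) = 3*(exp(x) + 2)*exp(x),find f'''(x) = 24*exp(2*x) + 6*exp(x)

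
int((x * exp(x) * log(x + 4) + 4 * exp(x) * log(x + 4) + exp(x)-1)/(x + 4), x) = (exp(x) - 1)*log(x + 4) + C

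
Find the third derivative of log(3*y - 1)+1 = 54/(27*y^3 - 27*y^2 + 9*y - 1)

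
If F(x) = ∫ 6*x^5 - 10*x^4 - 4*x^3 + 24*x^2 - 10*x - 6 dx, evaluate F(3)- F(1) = 320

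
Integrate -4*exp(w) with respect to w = -4*exp(w) + C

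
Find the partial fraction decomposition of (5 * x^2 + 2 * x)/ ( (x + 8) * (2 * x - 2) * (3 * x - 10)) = 20/(17*(3*x - 10)) + 76/(153*(x + 8)) - 1/(18*(x - 1))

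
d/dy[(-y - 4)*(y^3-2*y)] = -4*y^3 - 12*y^2 + 4*y + 8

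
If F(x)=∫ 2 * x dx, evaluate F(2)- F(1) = 3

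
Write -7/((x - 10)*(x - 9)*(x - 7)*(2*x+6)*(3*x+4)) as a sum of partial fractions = 567/(263500*(3*x + 4)) - 7/(15600*(x + 3)) - 7/(3000*(x - 7)) + 7/(1488*(x - 9)) - 7/(2652*(x - 10))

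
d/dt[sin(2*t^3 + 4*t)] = 6*t^2*cos(2*t^3 + 4*t) + 4*cos(2*t^3 + 4*t)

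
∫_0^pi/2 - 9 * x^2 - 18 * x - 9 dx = 3 - 3*(1 + pi/2)^3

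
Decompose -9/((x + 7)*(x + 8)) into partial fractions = 9/(x + 8) - 9/(x + 7)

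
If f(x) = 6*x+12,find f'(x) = 6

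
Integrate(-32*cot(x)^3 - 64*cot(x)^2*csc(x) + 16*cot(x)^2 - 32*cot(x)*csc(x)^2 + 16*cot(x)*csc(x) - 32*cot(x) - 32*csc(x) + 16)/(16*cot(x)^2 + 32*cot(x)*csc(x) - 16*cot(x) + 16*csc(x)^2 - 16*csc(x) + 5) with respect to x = log((4*cot(x) + 4*csc(x) - 2)^2 + 1) + C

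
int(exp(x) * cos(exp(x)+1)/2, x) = sin(exp(x) + 1)/2 + C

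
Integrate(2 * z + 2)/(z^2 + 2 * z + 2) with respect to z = log((z + 1)^2 + 1) + C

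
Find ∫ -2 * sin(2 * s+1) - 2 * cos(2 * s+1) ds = -sin(2*s + 1) + cos(2*s + 1) + C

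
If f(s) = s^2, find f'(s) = 2*s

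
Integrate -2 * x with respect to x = -x^2 + C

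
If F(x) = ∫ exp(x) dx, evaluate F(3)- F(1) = -E + exp(3)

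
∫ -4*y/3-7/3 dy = -2*y^2/3 - 7*y/3 + C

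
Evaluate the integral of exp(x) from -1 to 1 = E - exp(-1)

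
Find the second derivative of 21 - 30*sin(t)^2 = -60*cos(2*t)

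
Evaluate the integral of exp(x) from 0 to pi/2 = -1 + exp(pi/2)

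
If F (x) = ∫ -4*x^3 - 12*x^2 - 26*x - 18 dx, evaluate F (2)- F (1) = -100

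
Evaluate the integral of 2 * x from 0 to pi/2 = pi^2/4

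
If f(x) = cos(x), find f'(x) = -sin(x)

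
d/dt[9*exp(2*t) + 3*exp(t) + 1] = 18*exp(2*t) + 3*exp(t)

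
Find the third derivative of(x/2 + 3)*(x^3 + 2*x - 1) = 12*x + 18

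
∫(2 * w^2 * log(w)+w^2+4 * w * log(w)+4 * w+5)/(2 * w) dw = ((w + 2)^2 + 1)*log(w)/2 + C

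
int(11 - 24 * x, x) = -12*x^2 + 11*x + C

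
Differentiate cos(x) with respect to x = -sin(x)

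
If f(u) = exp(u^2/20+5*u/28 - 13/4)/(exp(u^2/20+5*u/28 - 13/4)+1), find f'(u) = (14*u*exp(u^2/20 + 5*u/28 - 13/4) + 25*exp(u^2/20 + 5*u/28 - 13/4))/(280*exp(-13/4)*exp(5*u/28)*exp(u^2/20) + 140*exp(-13/2)*exp(5*u/14)*exp(u^2/10) + 140)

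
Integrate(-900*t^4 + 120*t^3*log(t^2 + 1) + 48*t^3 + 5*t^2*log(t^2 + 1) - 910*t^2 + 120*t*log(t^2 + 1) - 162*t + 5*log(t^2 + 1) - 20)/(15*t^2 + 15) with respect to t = -20*t^3 - 12*t^2/5 - 4*t/3 + (12*t^2 + t - 9)*log(t^2 + 1)/3 + C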